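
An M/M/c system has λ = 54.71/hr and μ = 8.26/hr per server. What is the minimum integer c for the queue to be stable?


Stability requires cμ > λ ⇔ c > λ/μ.
λ/μ = 54.71/8.26 = 6.6235
Minimum integer c = ⌊6.6235⌋ + 1 = 7
Check: 7·8.26 = 57.82 > 54.71, while 6·8.26 = 49.56 ≤ 54.71

Final: 7 servers


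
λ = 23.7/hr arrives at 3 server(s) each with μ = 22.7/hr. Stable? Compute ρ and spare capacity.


Total capacity cμ = 3·22.7 = 68.10/hr
ρ = λ/(cμ) = 23.7/68.10 = 0.3480
Stable ⇔ ρ < 1: YES
Spare capacity = cμ − λ = 68.10 − 23.7 = 44.40/hr

Final: ρ = 0.3480; stable; margin = 44.40/hr


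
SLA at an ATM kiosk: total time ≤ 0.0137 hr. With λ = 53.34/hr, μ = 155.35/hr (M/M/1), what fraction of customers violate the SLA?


W ~ Exponential(μ−λ) for M/M/1.
μ − λ = 155.35 − 53.34 = 102.0100
P(W > t) = e^{−(μ−λ)t} = e^{−1.3975} = 0.247205

Final: 0.247205


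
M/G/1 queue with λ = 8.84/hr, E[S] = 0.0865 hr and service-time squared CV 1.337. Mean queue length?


ρ = λ·E[S] = 8.84·0.0865 = 0.7647
Lq = ρ²(1+C_s²)/(2(1−ρ)) = 0.5847·(1+1.337)/(2·0.2353)
= 0.5847·2.3370/0.4707 = 2.90315

Final: 2.90315


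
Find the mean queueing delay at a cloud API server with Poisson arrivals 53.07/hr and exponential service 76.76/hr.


ρ = 53.07/76.76 = 0.6914
Wq = ρ/(μ−λ) = 0.6914/(76.76 − 53.07) = 0.6914/23.69 = 0.02918 hr

Final: 0.02918 hr


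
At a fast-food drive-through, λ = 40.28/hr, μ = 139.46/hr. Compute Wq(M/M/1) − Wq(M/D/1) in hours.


ρ = 40.28/139.46 = 0.2888
Wq(M/M/1) = ρ/(μ−λ) = 0.2888/99.18 = 0.002912 hr
Wq(M/D/1) = ρ/(2(μ−λ)) = 0.001456 hr
Savings = 0.002912 − 0.001456 = 0.001456 hr

Final: 0.001456 hr


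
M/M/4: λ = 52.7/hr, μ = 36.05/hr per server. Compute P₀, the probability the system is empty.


a = λ/μ = 52.7/36.05 = 1.4619; ρ = a/c = 0.3655
Σ_{k=0}^{3} a^k/k! (terms k=0..3) = 1.00000 + 1.46186 + 1.06852 + 0.52067 = 4.05105
Tail: a^4/(4!(1−ρ)) = 4.56690/(24·0.6345) = 0.29988
P₀ = 1/(4.05105 + 0.29988) = 1/4.35093 = 0.229836

Final: 0.229836


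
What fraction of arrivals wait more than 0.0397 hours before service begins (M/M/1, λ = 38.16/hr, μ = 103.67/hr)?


ρ = 38.16/103.67 = 0.3681
P(Wq > t) = ρ·e^{−(μ−λ)t} = 0.3681·e^{−2.6007}
= 0.3681·0.074218 = 0.027319

Final: 0.027319


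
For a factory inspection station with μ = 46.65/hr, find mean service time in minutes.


Mean service time = 1/μ = 1/46.65 hour = 0.02144 hour
In minutes: 0.02144 × 60 = 1.2862 min

Final: 1.2862 min


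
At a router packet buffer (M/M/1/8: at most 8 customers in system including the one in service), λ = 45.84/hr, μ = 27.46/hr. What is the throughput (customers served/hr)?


ρ = 1.6693; P_K = (1−ρ)ρ^8/(1−ρ^9) = 0.404983
λ_eff = λ(1 − P_K) = 45.84·(1 − 0.404983) = 45.84·0.595017 = 27.2756 /hr

Final: 27.2756 /hr


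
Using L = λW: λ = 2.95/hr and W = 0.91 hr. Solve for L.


L = λW = 2.95·0.91 = 2.6845

Final: 2.6845


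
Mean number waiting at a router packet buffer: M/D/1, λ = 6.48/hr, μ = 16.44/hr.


ρ = 6.48/16.44 = 0.3942
M/D/1: Lq = ρ²/(2(1−ρ)) = 0.1554/(2·0.6058) = 0.12822

Final: 0.12822


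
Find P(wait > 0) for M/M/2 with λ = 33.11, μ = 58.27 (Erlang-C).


a = λ/μ = 0.5682; ρ = a/2 = 0.2841
P₀ = 0.557501 (from M/M/c formula)
C(c,a) = [a^c/(c!(1−ρ))]·P₀ = [0.32287/(2·0.7159)]·0.557501
= 0.22550·0.557501 = 0.125718

Final: 0.125718


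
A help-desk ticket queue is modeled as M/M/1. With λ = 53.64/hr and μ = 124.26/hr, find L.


ρ = λ/μ = 53.64/124.26 = 0.4317
L = ρ/(1−ρ) = 0.4317/(1 − 0.4317) = 0.4317/0.5683 = 0.7596

Final: 0.7596


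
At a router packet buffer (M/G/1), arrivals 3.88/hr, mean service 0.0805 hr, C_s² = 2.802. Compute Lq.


ρ = λ·E[S] = 3.88·0.0805 = 0.3123
Lq = ρ²(1+C_s²)/(2(1−ρ)) = 0.09756·(1+2.802)/(2·0.6877)
= 0.09756·3.8020/1.3753 = 0.26969

Final: 0.26969


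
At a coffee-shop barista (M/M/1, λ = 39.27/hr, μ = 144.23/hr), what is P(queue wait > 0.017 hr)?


ρ = 39.27/144.23 = 0.2723
P(Wq > t) = ρ·e^{−(μ−λ)t} = 0.2723·e^{−1.7843}
= 0.2723·0.167911 = 0.045718

Final: 0.045718


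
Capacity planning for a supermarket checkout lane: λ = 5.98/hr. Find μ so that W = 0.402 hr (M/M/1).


W = 1/(μ−λ) ⇒ μ − λ = 1/W = 1/0.402 = 2.4876
μ = λ + 1/W = 5.98 + 2.4876 = 8.4676 per hr

Final: 8.4676 /hr


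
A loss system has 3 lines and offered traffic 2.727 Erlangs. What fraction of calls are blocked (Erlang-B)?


B(c,a) = (a^c/c!) / Σ_{k=0}^{c} a^k/k!
a^3/3! = 3.379902
Σ terms (k=0..3): 1.00000 + 2.72700 + 3.71826 + 3.37990 = 10.825167
B = 3.379902/10.825167 = 0.312226

Final: 0.312226


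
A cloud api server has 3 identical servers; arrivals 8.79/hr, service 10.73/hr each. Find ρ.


ρ = λ/(cμ) = 8.79/(3·10.73) = 8.79/32.19 = 0.2731

Final: 0.2731


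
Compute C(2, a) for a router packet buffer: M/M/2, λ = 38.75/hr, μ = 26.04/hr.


a = λ/μ = 1.4881; ρ = a/2 = 0.7440
P₀ = 0.146758 (from M/M/c formula)
C(c,a) = [a^c/(c!(1−ρ))]·P₀ = [2.21443/(2·0.2560)]·0.146758
= 4.32586·0.146758 = 0.634853

Final: 0.634853


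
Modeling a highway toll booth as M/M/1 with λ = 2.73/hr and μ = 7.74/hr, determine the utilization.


ρ = λ/μ = 2.73/7.74 = 0.3527

Final: 0.3527


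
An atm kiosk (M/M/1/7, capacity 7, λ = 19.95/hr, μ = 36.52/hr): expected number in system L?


ρ = 19.95/36.52 = 0.5463
L = ρ[1 − (K+1)ρ^K + Kρ^(K+1)] / [(1−ρ)(1−ρ^(K+1))]
Numerator: 0.5463·(1 − 8·0.014517 + 7·0.007930) = 0.513158
Denominator: (0.4537)·(0.992070) = 0.450126
L = 0.513158/0.450126 = 1.1400

Final: 1.1400


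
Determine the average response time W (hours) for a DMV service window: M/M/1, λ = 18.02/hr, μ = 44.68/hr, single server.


W = 1/(μ−λ) = 1/(44.68 − 18.02) = 1/26.66 = 0.03751 hr

Final: 0.03751 hr


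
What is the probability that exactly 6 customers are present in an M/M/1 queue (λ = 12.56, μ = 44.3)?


ρ = 12.56/44.3 = 0.2835
P_n = (1−ρ)·ρ^n = (1 − 0.2835)·0.2835^6 = 0.7165·0.0005194 = 0.0003722

Final: 0.0003722


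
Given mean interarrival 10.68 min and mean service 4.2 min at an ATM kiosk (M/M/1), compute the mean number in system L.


λ = 60/10.68 = 5.6180 /hr
μ = 60/4.2 = 14.2857 /hr
ρ = λ/μ = 5.6180/14.2857 = 0.3933
L = ρ/(1−ρ) = 0.3933/0.6067 = 0.6481

Final: 0.6481


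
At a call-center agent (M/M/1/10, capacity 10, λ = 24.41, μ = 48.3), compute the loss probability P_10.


ρ = λ/μ = 24.41/48.3 = 0.5054
P_K = (1−ρ)ρ^K/(1−ρ^(K+1)) = (0.4946·0.001087)/(1 − 0.0005493)
= 0.0005376/0.999451 = 0.0005379

Final: 0.0005379


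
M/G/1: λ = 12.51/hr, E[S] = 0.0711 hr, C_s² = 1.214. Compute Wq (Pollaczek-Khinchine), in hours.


ρ = λ·E[S] = 12.51·0.0711 = 0.8895
E[S²] = E[S]²(1+C_s²) = 0.0711²·(1+1.214) = 0.011192
Wq = λ·E[S²]/(2(1−ρ)) = 12.51·0.011192/(2·0.1105) = 0.63333 hr

Final: 0.63333 hr


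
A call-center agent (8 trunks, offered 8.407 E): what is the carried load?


B(8,8.407) = 0.257863 (Erlang-B)
Carried load = a(1 − B) = 8.407·(1 − 0.257863) = 8.407·0.742137 = 6.2391 E

Final: 6.2391 Erlangs


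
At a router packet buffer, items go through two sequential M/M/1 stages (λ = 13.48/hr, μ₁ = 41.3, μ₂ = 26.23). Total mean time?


Each node sees arrival rate λ = 13.48/hr (tandem ⇒ throughput preserved).
W₁ = 1/(μ₁−λ) = 1/(41.3−13.48) = 0.03595 hr
W₂ = 1/(μ₂−λ) = 1/(26.23−13.48) = 0.07843 hr
W_total = W₁ + W₂ = 0.03595 + 0.07843 = 0.11438 hr

Final: 0.11438 hr


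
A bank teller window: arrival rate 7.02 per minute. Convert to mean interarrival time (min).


Mean interarrival time = 1/λ = 1/7.02 minute = 0.14245 minute
In minutes: 0.14245 × 1 = 0.1425 min

Final: 0.1425 min


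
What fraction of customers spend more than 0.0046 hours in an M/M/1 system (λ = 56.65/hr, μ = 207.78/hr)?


W ~ Exponential(μ−λ) for M/M/1.
μ − λ = 207.78 − 56.65 = 151.1300
P(W > t) = e^{−(μ−λ)t} = e^{−0.6952} = 0.498976

Final: 0.498976


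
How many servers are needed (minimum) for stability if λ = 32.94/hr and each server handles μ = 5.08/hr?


Stability requires cμ > λ ⇔ c > λ/μ.
λ/μ = 32.94/5.08 = 6.4843
Minimum integer c = ⌊6.4843⌋ + 1 = 7
Check: 7·5.08 = 35.56 > 32.94, while 6·5.08 = 30.48 ≤ 32.94

Final: 7 servers


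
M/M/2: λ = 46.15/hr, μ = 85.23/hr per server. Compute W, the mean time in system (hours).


a = 0.5415; ρ = 0.2707; P₀ = 0.573889
Lq = P₀·a^c·ρ/(c!(1−ρ)²) = 0.04283
Wq = Lq/λ = 0.04283/46.15 = 0.0009280 hr
W = Wq + 1/μ = 0.0009280 + 0.01173 = 0.01266 hr

Final: 0.01266 hr


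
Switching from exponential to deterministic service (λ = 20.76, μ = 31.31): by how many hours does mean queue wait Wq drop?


ρ = 20.76/31.31 = 0.6630
Wq(M/M/1) = ρ/(μ−λ) = 0.6630/10.55 = 0.06285 hr
Wq(M/D/1) = ρ/(2(μ−λ)) = 0.03142 hr
Savings = 0.06285 − 0.03142 = 0.03142 hr

Final: 0.03142 hr


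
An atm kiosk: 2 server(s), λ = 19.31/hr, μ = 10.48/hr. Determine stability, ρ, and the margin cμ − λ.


Total capacity cμ = 2·10.48 = 20.96/hr
ρ = λ/(cμ) = 19.31/20.96 = 0.9213
Stable ⇔ ρ < 1: YES
Spare capacity = cμ − λ = 20.96 − 19.31 = 1.65/hr

Final: ρ = 0.9213; stable; margin = 1.65/hr


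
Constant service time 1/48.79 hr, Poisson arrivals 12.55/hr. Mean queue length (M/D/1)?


ρ = 12.55/48.79 = 0.2572
M/D/1: Lq = ρ²/(2(1−ρ)) = 0.06616/(2·0.7428) = 0.04454

Final: 0.04454


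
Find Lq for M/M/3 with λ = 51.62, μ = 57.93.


a = λ/μ = 0.8911; ρ = a/3 = 0.2970
P₀ = 0.407194
Lq = P₀·a^c·ρ / (c!·(1−ρ)²) = 0.407194·0.70753·0.2970/(6·0.49417)
= 0.02886

Final: 0.02886


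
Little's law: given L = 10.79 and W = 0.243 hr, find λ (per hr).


λ = L/W = 10.79/0.243 = 44.4033 /hr

Final: 44.4033 /hr


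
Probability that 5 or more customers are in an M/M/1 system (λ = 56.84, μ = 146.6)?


ρ = 56.84/146.6 = 0.3877
P(N ≥ n) = ρ^n = 0.3877^5 = 0.008762

Final: 0.008762


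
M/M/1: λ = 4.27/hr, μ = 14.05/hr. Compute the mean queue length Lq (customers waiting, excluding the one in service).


ρ = 4.27/14.05 = 0.3039
Lq = ρ²/(1−ρ) = 0.09236/0.6961 = 0.1327

Final: 0.1327


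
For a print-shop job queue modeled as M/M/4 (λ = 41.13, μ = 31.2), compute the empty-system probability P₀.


a = λ/μ = 41.13/31.2 = 1.3183; ρ = a/c = 0.3296
Σ_{k=0}^{3} a^k/k! (terms k=0..3) = 1.00000 + 1.31827 + 0.86892 + 0.38182 = 3.56901
Tail: a^4/(4!(1−ρ)) = 3.02007/(24·0.6704) = 0.18769
P₀ = 1/(3.56901 + 0.18769) = 1/3.75670 = 0.266191

Final: 0.266191


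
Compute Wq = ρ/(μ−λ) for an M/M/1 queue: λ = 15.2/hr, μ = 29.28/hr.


ρ = 15.2/29.28 = 0.5191
Wq = ρ/(μ−λ) = 0.5191/(29.28 − 15.2) = 0.5191/14.08 = 0.03687 hr

Final: 0.03687 hr


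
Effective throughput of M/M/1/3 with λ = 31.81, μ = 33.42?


ρ = 0.9518; P_K = (1−ρ)ρ^3/(1−ρ^4) = 0.231801
λ_eff = λ(1 − P_K) = 31.81·(1 − 0.231801) = 31.81·0.768199 = 24.4364 /hr

Final: 24.4364 /hr


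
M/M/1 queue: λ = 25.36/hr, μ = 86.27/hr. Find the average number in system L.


ρ = λ/μ = 25.36/86.27 = 0.2940
L = ρ/(1−ρ) = 0.2940/(1 − 0.2940) = 0.2940/0.7060 = 0.4164

Final: 0.4164


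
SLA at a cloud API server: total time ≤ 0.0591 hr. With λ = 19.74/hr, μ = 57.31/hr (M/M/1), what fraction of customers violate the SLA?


W ~ Exponential(μ−λ) for M/M/1.
μ − λ = 57.31 − 19.74 = 37.5700
P(W > t) = e^{−(μ−λ)t} = e^{−2.2204} = 0.108567

Final: 0.108567


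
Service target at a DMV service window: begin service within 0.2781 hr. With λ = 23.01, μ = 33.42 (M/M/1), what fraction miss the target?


ρ = 23.01/33.42 = 0.6885
P(Wq > t) = ρ·e^{−(μ−λ)t} = 0.6885·e^{−2.8950}
= 0.6885·0.055298 = 0.038073

Final: 0.038073


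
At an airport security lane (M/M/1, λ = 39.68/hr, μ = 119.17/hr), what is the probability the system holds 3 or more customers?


ρ = 39.68/119.17 = 0.3330
P(N ≥ n) = ρ^n = 0.3330^3 = 0.036916

Final: 0.036916


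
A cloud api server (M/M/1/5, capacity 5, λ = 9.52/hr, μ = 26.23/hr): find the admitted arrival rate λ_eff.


ρ = 0.3629; P_K = (1−ρ)ρ^5/(1−ρ^6) = 0.004021
λ_eff = λ(1 − P_K) = 9.52·(1 − 0.004021) = 9.52·0.995979 = 9.4817 /hr

Final: 9.4817 /hr


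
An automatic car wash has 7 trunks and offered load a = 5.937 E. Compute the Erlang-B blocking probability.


B(c,a) = (a^c/c!) / Σ_{k=0}^{c} a^k/k!
a^7/7! = 51.586826
Σ terms (k=0..7): 1.00000 + 5.93700 + 17.62398 + 34.87787 + 51.76747 + 61.46870 + 60.82327 + 51.58683 = 285.085118
B = 51.586826/285.085118 = 0.180952

Final: 0.180952


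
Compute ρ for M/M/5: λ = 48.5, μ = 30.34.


ρ = λ/(cμ) = 48.5/(5·30.34) = 48.5/151.70 = 0.3197

Final: 0.3197


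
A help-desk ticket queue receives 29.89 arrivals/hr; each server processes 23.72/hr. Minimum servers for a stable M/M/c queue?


Stability requires cμ > λ ⇔ c > λ/μ.
λ/μ = 29.89/23.72 = 1.2601
Minimum integer c = ⌊1.2601⌋ + 1 = 2
Check: 2·23.72 = 47.44 > 29.89, while 1·23.72 = 23.72 ≤ 29.89

Final: 2 servers


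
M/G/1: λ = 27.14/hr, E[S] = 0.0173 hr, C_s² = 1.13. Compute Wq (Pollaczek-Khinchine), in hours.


ρ = λ·E[S] = 27.14·0.0173 = 0.4695
E[S²] = E[S]²(1+C_s²) = 0.0173²·(1+1.13) = 0.0006375
Wq = λ·E[S²]/(2(1−ρ)) = 27.14·0.0006375/(2·0.5305) = 0.01631 hr

Final: 0.01631 hr


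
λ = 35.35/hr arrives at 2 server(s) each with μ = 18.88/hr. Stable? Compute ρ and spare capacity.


Total capacity cμ = 2·18.88 = 37.76/hr
ρ = λ/(cμ) = 35.35/37.76 = 0.9362
Stable ⇔ ρ < 1: YES
Spare capacity = cμ − λ = 37.76 − 35.35 = 2.41/hr

Final: ρ = 0.9362; stable; margin = 2.41/hr


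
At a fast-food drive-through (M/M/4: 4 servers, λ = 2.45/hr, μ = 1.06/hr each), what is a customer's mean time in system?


a = 2.3113; ρ = 0.5778; P₀ = 0.092106
Lq = P₀·a^c·ρ/(c!(1−ρ)²) = 0.35509
Wq = Lq/λ = 0.35509/2.45 = 0.14494 hr
W = Wq + 1/μ = 0.14494 + 0.94340 = 1.08833 hr

Final: 1.08833 hr


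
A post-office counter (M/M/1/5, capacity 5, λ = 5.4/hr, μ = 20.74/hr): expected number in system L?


ρ = 5.4/20.74 = 0.2604
L = ρ[1 − (K+1)ρ^K + Kρ^(K+1)] / [(1−ρ)(1−ρ^(K+1))]
Numerator: 0.2604·(1 − 6·0.001197 + 5·0.0003115) = 0.258903
Denominator: (0.7396)·(0.999688) = 0.739403
L = 0.258903/0.739403 = 0.3502

Final: 0.3502


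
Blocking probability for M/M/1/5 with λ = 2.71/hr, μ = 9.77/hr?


ρ = λ/μ = 2.71/9.77 = 0.2774
P_K = (1−ρ)ρ^K/(1−ρ^(K+1)) = (0.7226·0.001642)/(1 − 0.0004555)
= 0.001187/0.999545 = 0.001187

Final: 0.001187


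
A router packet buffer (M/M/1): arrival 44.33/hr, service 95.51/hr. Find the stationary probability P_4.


ρ = 44.33/95.51 = 0.4641
P_n = (1−ρ)·ρ^n = (1 − 0.4641)·0.4641^4 = 0.5359·0.046408 = 0.024868

Final: 0.024868


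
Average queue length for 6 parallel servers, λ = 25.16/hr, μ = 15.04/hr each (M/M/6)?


a = λ/μ = 1.6729; ρ = a/6 = 0.2788
P₀ = 0.187614
Lq = P₀·a^c·ρ / (c!·(1−ρ)²) = 0.187614·21.91678·0.2788/(720·0.52011)
= 0.003061

Final: 0.003061


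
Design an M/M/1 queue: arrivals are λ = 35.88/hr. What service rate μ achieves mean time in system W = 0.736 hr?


W = 1/(μ−λ) ⇒ μ − λ = 1/W = 1/0.736 = 1.3587
μ = λ + 1/W = 35.88 + 1.3587 = 37.2387 per hr

Final: 37.2387 /hr


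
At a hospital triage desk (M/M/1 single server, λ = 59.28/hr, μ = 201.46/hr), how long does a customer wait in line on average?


ρ = 59.28/201.46 = 0.2943
Wq = ρ/(μ−λ) = 0.2943/(201.46 − 59.28) = 0.2943/142.18 = 0.002070 hr

Final: 0.002070 hr


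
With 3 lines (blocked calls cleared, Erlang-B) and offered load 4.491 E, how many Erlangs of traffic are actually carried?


B(3,4.491) = 0.492192 (Erlang-B)
Carried load = a(1 − B) = 4.491·(1 − 0.492192) = 4.491·0.507808 = 2.2806 E

Final: 2.2806 Erlangs


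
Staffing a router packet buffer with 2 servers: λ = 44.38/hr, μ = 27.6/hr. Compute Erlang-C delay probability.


a = λ/μ = 1.6080; ρ = a/2 = 0.8040
P₀ = 0.108656 (from M/M/c formula)
C(c,a) = [a^c/(c!(1−ρ))]·P₀ = [2.58557/(2·0.1960)]·0.108656
= 6.59536·0.108656 = 0.716627

Final: 0.716627


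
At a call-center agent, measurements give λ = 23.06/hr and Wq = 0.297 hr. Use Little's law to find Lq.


Lq = λWq = 23.06·0.297 = 6.8488

Final: 6.8488


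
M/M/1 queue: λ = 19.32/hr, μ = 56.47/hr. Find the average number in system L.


ρ = λ/μ = 19.32/56.47 = 0.3421
L = ρ/(1−ρ) = 0.3421/(1 − 0.3421) = 0.3421/0.6579 = 0.5201

Final: 0.5201


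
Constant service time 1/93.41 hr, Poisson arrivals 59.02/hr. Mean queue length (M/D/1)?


ρ = 59.02/93.41 = 0.6318
M/D/1: Lq = ρ²/(2(1−ρ)) = 0.3992/(2·0.3682) = 0.54218

Final: 0.54218


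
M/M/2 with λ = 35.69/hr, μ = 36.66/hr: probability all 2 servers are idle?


a = λ/μ = 35.69/36.66 = 0.9735; ρ = a/c = 0.4868
Σ_{k=0}^{1} a^k/k! (terms k=0..1) = 1.00000 + 0.97354 = 1.97354
Tail: a^2/(2!(1−ρ)) = 0.94778/(2·0.5132) = 0.92335
P₀ = 1/(1.97354 + 0.92335) = 1/2.89689 = 0.345198

Final: 0.345198


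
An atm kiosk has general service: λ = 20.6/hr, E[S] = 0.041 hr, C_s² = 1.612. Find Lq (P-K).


ρ = λ·E[S] = 20.6·0.041 = 0.8446
Lq = ρ²(1+C_s²)/(2(1−ρ)) = 0.7133·(1+1.612)/(2·0.1554)
= 0.7133·2.6120/0.3108 = 5.99507

Final: 5.99507


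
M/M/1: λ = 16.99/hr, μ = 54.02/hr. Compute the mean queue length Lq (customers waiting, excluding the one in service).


ρ = 16.99/54.02 = 0.3145
Lq = ρ²/(1−ρ) = 0.09892/0.6855 = 0.1443

Final: 0.1443


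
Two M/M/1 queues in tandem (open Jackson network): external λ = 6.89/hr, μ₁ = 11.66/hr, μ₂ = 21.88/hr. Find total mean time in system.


Each node sees arrival rate λ = 6.89/hr (tandem ⇒ throughput preserved).
W₁ = 1/(μ₁−λ) = 1/(11.66−6.89) = 0.20964 hr
W₂ = 1/(μ₂−λ) = 1/(21.88−6.89) = 0.06671 hr
W_total = W₁ + W₂ = 0.20964 + 0.06671 = 0.27635 hr

Final: 0.27635 hr


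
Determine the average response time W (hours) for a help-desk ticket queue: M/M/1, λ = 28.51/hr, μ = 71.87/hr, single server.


W = 1/(μ−λ) = 1/(71.87 − 28.51) = 1/43.36 = 0.02306 hr

Final: 0.02306 hr


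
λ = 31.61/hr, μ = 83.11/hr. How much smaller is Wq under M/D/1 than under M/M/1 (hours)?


ρ = 31.61/83.11 = 0.3803
Wq(M/M/1) = ρ/(μ−λ) = 0.3803/51.50 = 0.007385 hr
Wq(M/D/1) = ρ/(2(μ−λ)) = 0.003693 hr
Savings = 0.007385 − 0.003693 = 0.003693 hr

Final: 0.003693 hr


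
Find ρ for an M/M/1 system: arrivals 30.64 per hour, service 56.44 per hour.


ρ = λ/μ = 30.64/56.44 = 0.5429

Final: 0.5429


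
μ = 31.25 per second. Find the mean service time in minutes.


Mean service time = 1/μ = 1/31.25 second = 0.03200 second
In minutes: 0.03200 × 0.0166667 = 0.0005333 min

Final: 0.0005333 min


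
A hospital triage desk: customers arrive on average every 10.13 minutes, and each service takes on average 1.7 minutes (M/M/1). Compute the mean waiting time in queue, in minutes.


λ = 60/10.13 = 5.9230 /hr
μ = 60/1.7 = 35.2941 /hr
ρ = λ/μ = 5.9230/35.2941 = 0.1678
Wq = ρ/(μ−λ) = 0.1678/(35.2941−5.9230) = 0.005714 hr
In minutes: 0.005714·60 = 0.3428 min

Final: 0.3428 min


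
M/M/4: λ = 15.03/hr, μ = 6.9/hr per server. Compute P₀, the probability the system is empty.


a = λ/μ = 15.03/6.9 = 2.1783; ρ = a/c = 0.5446
Σ_{k=0}^{3} a^k/k! (terms k=0..3) = 1.00000 + 2.17826 + 2.37241 + 1.72258 = 7.27325
Tail: a^4/(4!(1−ρ)) = 22.51332/(24·0.4554) = 2.05969
P₀ = 1/(7.27325 + 2.05969) = 1/9.33294 = 0.107147

Final: 0.107147


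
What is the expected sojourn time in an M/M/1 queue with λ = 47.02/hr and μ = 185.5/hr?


W = 1/(μ−λ) = 1/(185.5 − 47.02) = 1/138.48 = 0.007221 hr

Final: 0.007221 hr


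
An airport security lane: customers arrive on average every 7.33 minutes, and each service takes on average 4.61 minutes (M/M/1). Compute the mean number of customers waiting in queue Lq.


λ = 60/7.33 = 8.1855 /hr
μ = 60/4.61 = 13.0152 /hr
ρ = λ/μ = 8.1855/13.0152 = 0.6289
Lq = ρ²/(1−ρ) = 0.3955/0.3711 = 1.0659

Final: 1.0659


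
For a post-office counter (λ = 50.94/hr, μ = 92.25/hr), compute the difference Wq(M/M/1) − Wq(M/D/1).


ρ = 50.94/92.25 = 0.5522
Wq(M/M/1) = ρ/(μ−λ) = 0.5522/41.31 = 0.01337 hr
Wq(M/D/1) = ρ/(2(μ−λ)) = 0.006684 hr
Savings = 0.01337 − 0.006684 = 0.006684 hr

Final: 0.006684 hr


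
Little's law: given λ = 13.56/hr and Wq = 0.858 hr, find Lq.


Lq = λWq = 13.56·0.858 = 11.6345

Final: 11.6345


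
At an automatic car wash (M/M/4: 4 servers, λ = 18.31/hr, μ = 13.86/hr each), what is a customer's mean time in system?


a = 1.3211; ρ = 0.3303; P₀ = 0.265433
Lq = P₀·a^c·ρ/(c!(1−ρ)²) = 0.02480
Wq = Lq/λ = 0.02480/18.31 = 0.001355 hr
W = Wq + 1/μ = 0.001355 + 0.07215 = 0.07350 hr

Final: 0.07350 hr


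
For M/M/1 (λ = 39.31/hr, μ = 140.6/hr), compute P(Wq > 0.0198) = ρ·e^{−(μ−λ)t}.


ρ = 39.31/140.6 = 0.2796
P(Wq > t) = ρ·e^{−(μ−λ)t} = 0.2796·e^{−2.0055}
= 0.2796·0.134587 = 0.037629

Final: 0.037629


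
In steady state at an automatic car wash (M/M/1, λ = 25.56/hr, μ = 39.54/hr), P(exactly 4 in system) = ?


ρ = 25.56/39.54 = 0.6464
P_n = (1−ρ)·ρ^n = (1 − 0.6464)·0.6464^4 = 0.3536·0.174621 = 0.061740

Final: 0.061740


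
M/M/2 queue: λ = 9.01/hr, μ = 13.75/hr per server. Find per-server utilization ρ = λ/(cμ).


ρ = λ/(cμ) = 9.01/(2·13.75) = 9.01/27.50 = 0.3276

Final: 0.3276


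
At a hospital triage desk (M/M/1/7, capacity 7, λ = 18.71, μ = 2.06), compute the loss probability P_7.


ρ = λ/μ = 18.71/2.06 = 9.0825
P_K = (1−ρ)ρ^K/(1−ρ^(K+1)) = (-8.0825·5098541.632508)/(1 − 46307628.128263)
= -41209086.495755/-46307627.128263 = 0.889898

Final: 0.889898


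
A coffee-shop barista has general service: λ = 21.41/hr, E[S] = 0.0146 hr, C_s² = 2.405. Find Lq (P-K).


ρ = λ·E[S] = 21.41·0.0146 = 0.3126
Lq = ρ²(1+C_s²)/(2(1−ρ)) = 0.09771·(1+2.405)/(2·0.6874)
= 0.09771·3.4050/1.3748 = 0.24200

Final: 0.24200


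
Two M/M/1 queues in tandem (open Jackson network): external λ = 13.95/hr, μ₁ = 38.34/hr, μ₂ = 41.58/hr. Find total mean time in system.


Each node sees arrival rate λ = 13.95/hr (tandem ⇒ throughput preserved).
W₁ = 1/(μ₁−λ) = 1/(38.34−13.95) = 0.04100 hr
W₂ = 1/(μ₂−λ) = 1/(41.58−13.95) = 0.03619 hr
W_total = W₁ + W₂ = 0.04100 + 0.03619 = 0.07719 hr

Final: 0.07719 hr


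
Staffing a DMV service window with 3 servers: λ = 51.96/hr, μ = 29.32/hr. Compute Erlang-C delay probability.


a = λ/μ = 1.7722; ρ = a/3 = 0.5907
P₀ = 0.151311 (from M/M/c formula)
C(c,a) = [a^c/(c!(1−ρ))]·P₀ = [5.56565/(6·0.4093)]·0.151311
= 2.26645·0.151311 = 0.342939

Final: 0.342939


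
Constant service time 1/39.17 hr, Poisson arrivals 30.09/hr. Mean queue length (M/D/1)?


ρ = 30.09/39.17 = 0.7682
M/D/1: Lq = ρ²/(2(1−ρ)) = 0.5901/(2·0.2318) = 1.27284

Final: 1.27284


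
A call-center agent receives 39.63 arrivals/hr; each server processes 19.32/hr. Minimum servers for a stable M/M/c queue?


Stability requires cμ > λ ⇔ c > λ/μ.
λ/μ = 39.63/19.32 = 2.0512
Minimum integer c = ⌊2.0512⌋ + 1 = 3
Check: 3·19.32 = 57.96 > 39.63, while 2·19.32 = 38.64 ≤ 39.63

Final: 3 servers


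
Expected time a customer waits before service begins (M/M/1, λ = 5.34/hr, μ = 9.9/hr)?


ρ = 5.34/9.9 = 0.5394
Wq = ρ/(μ−λ) = 0.5394/(9.9 − 5.34) = 0.5394/4.56 = 0.1183 hr

Final: 0.1183 hr


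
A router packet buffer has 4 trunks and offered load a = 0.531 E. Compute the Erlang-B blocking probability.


B(c,a) = (a^c/c!) / Σ_{k=0}^{c} a^k/k!
a^4/4! = 0.003313
Σ terms (k=0..4): 1.00000 + 0.53100 + 0.14098 + 0.02495 + 0.003313 = 1.700247
B = 0.003313/1.700247 = 0.001948

Final: 0.001948


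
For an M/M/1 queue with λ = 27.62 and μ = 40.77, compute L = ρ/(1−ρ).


ρ = λ/μ = 27.62/40.77 = 0.6775
L = ρ/(1−ρ) = 0.6775/(1 − 0.6775) = 0.6775/0.3225 = 2.1004

Final: 2.1004


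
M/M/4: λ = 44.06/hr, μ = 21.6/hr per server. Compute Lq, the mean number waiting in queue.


a = λ/μ = 2.0398; ρ = a/4 = 0.5100
P₀ = 0.124894
Lq = P₀·a^c·ρ / (c!·(1−ρ)²) = 0.124894·17.31263·0.5100/(24·0.24015)
= 0.19131

Final: 0.19131


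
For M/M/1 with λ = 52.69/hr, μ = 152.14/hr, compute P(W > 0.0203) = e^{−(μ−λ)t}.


W ~ Exponential(μ−λ) for M/M/1.
μ − λ = 152.14 − 52.69 = 99.4500
P(W > t) = e^{−(μ−λ)t} = e^{−2.0188} = 0.132810

Final: 0.132810


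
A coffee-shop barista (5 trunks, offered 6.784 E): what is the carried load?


B(5,6.784) = 0.411730 (Erlang-B)
Carried load = a(1 − B) = 6.784·(1 − 0.411730) = 6.784·0.588270 = 3.9908 E

Final: 3.9908 Erlangs


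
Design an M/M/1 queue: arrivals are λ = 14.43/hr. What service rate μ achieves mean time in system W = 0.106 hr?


W = 1/(μ−λ) ⇒ μ − λ = 1/W = 1/0.106 = 9.4340
μ = λ + 1/W = 14.43 + 9.4340 = 23.8640 per hr

Final: 23.8640 /hr


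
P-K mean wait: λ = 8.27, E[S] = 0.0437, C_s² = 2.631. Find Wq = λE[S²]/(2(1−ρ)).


ρ = λ·E[S] = 8.27·0.0437 = 0.3614
E[S²] = E[S]²(1+C_s²) = 0.0437²·(1+2.631) = 0.006934
Wq = λ·E[S²]/(2(1−ρ)) = 8.27·0.006934/(2·0.6386) = 0.04490 hr

Final: 0.04490 hr


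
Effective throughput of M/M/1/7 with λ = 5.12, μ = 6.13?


ρ = 0.8352; P_K = (1−ρ)ρ^7/(1−ρ^8) = 0.061224
λ_eff = λ(1 − P_K) = 5.12·(1 − 0.061224) = 5.12·0.938776 = 4.8065 /hr

Final: 4.8065 /hr


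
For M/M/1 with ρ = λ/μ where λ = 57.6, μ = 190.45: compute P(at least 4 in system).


ρ = 57.6/190.45 = 0.3024
P(N ≥ n) = ρ^n = 0.3024^4 = 0.008367

Final: 0.008367


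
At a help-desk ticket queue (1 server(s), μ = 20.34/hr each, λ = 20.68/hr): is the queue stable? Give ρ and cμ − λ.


Total capacity cμ = 1·20.34 = 20.34/hr
ρ = λ/(cμ) = 20.68/20.34 = 1.0167
Stable ⇔ ρ < 1: NO
Spare capacity = cμ − λ = 20.34 − 20.68 = -0.34/hr

Final: ρ = 1.0167; unstable; margin = -0.34/hr


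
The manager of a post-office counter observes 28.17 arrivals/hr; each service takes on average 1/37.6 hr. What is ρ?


ρ = λ/μ = 28.17/37.6 = 0.7492

Final: 0.7492


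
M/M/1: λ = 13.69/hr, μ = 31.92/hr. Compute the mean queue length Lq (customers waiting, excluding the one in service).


ρ = 13.69/31.92 = 0.4289
Lq = ρ²/(1−ρ) = 0.1839/0.5711 = 0.3221

Final: 0.3221


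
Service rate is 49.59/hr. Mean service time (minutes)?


Mean service time = 1/μ = 1/49.59 hour = 0.02017 hour
In minutes: 0.02017 × 60 = 1.2099 min

Final: 1.2099 min


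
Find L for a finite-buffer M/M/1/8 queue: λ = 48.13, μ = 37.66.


ρ = 48.13/37.66 = 1.2780
L = ρ[1 − (K+1)ρ^K + Kρ^(K+1)] / [(1−ρ)(1−ρ^(K+1))]
Numerator: 1.2780·(1 − 9·7.116794 + 8·9.095360) = 12.411740
Denominator: (-0.2780)·(-8.095360) = 2.250622
L = 12.411740/2.250622 = 5.5148

Final: 5.5148


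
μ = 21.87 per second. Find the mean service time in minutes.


Mean service time = 1/μ = 1/21.87 second = 0.04572 second
In minutes: 0.04572 × 0.0166667 = 0.0007621 min

Final: 0.0007621 min


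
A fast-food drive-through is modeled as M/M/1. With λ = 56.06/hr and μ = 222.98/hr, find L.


ρ = λ/μ = 56.06/222.98 = 0.2514
L = ρ/(1−ρ) = 0.2514/(1 − 0.2514) = 0.2514/0.7486 = 0.3358

Final: 0.3358


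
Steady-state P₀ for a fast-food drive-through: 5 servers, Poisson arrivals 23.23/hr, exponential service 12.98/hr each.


a = λ/μ = 23.23/12.98 = 1.7897; ρ = a/c = 0.3579
Σ_{k=0}^{4} a^k/k! (terms k=0..4) = 1.00000 + 1.78968 + 1.60147 + 0.95537 + 0.42745 = 5.77397
Tail: a^5/(5!(1−ρ)) = 18.36000/(120·0.6421) = 0.23829
P₀ = 1/(5.77397 + 0.23829) = 1/6.01226 = 0.166327

Final: 0.166327


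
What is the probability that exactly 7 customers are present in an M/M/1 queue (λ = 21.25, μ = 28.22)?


ρ = 21.25/28.22 = 0.7530
P_n = (1−ρ)·ρ^n = (1 − 0.7530)·0.7530^7 = 0.2470·0.137282 = 0.033907

Final: 0.033907


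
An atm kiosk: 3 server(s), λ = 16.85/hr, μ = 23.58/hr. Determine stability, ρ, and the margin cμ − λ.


Total capacity cμ = 3·23.58 = 70.74/hr
ρ = λ/(cμ) = 16.85/70.74 = 0.2382
Stable ⇔ ρ < 1: YES
Spare capacity = cμ − λ = 70.74 − 16.85 = 53.89/hr

Final: ρ = 0.2382; stable; margin = 53.89/hr


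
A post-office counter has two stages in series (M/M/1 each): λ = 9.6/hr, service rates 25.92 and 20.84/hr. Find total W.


Each node sees arrival rate λ = 9.6/hr (tandem ⇒ throughput preserved).
W₁ = 1/(μ₁−λ) = 1/(25.92−9.6) = 0.06127 hr
W₂ = 1/(μ₂−λ) = 1/(20.84−9.6) = 0.08897 hr
W_total = W₁ + W₂ = 0.06127 + 0.08897 = 0.15024 hr

Final: 0.15024 hr


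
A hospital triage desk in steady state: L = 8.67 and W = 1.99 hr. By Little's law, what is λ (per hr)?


λ = L/W = 8.67/1.99 = 4.3568 /hr

Final: 4.3568 /hr


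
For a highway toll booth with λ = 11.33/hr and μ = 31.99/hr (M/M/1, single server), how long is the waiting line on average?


ρ = 11.33/31.99 = 0.3542
Lq = ρ²/(1−ρ) = 0.1254/0.6458 = 0.1942

Final: 0.1942


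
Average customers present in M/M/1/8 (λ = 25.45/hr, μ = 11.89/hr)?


ρ = 25.45/11.89 = 2.1405
L = ρ[1 − (K+1)ρ^K + Kρ^(K+1)] / [(1−ρ)(1−ρ^(K+1))]
Numerator: 2.1405·(1 − 9·440.603007 + 8·943.090540) = 7663.462174
Denominator: (-1.1405)·(-942.090540) = 1074.411078
L = 7663.462174/1074.411078 = 7.1327

Final: 7.1327


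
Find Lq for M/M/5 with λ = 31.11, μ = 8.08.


a = λ/μ = 3.8502; ρ = a/5 = 0.7700
P₀ = 0.016235
Lq = P₀·a^c·ρ / (c!·(1−ρ)²) = 0.016235·846.14200·0.7700/(120·0.05288)
= 1.66709

Final: 1.66709


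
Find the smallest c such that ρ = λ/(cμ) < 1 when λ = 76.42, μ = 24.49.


Stability requires cμ > λ ⇔ c > λ/μ.
λ/μ = 76.42/24.49 = 3.1205
Minimum integer c = ⌊3.1205⌋ + 1 = 4
Check: 4·24.49 = 97.96 > 76.42, while 3·24.49 = 73.47 ≤ 76.42

Final: 4 servers


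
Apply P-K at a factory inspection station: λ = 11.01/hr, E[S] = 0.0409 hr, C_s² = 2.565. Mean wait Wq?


ρ = λ·E[S] = 11.01·0.0409 = 0.4503
E[S²] = E[S]²(1+C_s²) = 0.0409²·(1+2.565) = 0.005964
Wq = λ·E[S²]/(2(1−ρ)) = 11.01·0.005964/(2·0.5497) = 0.05972 hr

Final: 0.05972 hr


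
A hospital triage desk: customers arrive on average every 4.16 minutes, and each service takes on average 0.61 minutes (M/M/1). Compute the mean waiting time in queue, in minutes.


λ = 60/4.16 = 14.4231 /hr
μ = 60/0.61 = 98.3607 /hr
ρ = λ/μ = 14.4231/98.3607 = 0.1466
Wq = ρ/(μ−λ) = 0.1466/(98.3607−14.4231) = 0.001747 hr
In minutes: 0.001747·60 = 0.1048 min

Final: 0.1048 min


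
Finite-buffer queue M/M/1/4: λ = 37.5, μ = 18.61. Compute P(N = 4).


ρ = λ/μ = 37.5/18.61 = 2.0150
P_K = (1−ρ)ρ^K/(1−ρ^(K+1)) = (-1.0150·16.486922)/(1 − 33.221900)
= -16.734979/-32.221900 = 0.519367

Final: 0.519367


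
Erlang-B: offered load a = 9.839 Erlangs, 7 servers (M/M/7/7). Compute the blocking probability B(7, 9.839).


B(c,a) = (a^c/c!) / Σ_{k=0}^{c} a^k/k!
a^7/7! = 1771.031100
Σ terms (k=0..7): 1.00000 + 9.83900 + 48.40296 + 158.74558 + 390.47443 + 768.37559 + 1260.00790 + 1771.03110 = 4407.876549
B = 1771.031100/4407.876549 = 0.401788

Final: 0.401788


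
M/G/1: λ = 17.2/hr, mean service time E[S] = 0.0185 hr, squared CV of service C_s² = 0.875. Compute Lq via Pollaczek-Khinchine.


ρ = λ·E[S] = 17.2·0.0185 = 0.3182
Lq = ρ²(1+C_s²)/(2(1−ρ)) = 0.1013·(1+0.875)/(2·0.6818)
= 0.1013·1.8750/1.3636 = 0.13922

Final: 0.13922


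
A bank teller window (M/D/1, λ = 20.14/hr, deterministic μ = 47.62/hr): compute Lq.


ρ = 20.14/47.62 = 0.4229
M/D/1: Lq = ρ²/(2(1−ρ)) = 0.1789/(2·0.5771) = 0.15498

Final: 0.15498


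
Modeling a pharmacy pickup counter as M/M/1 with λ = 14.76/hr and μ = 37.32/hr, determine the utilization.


ρ = λ/μ = 14.76/37.32 = 0.3955

Final: 0.3955


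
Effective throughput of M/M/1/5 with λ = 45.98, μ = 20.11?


ρ = 2.2864; P_K = (1−ρ)ρ^5/(1−ρ^6) = 0.566602
λ_eff = λ(1 − P_K) = 45.98·(1 − 0.566602) = 45.98·0.433398 = 19.9277 /hr

Final: 19.9277 /hr


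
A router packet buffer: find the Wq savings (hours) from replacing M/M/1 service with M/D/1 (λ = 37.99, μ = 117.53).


ρ = 37.99/117.53 = 0.3232
Wq(M/M/1) = ρ/(μ−λ) = 0.3232/79.54 = 0.004064 hr
Wq(M/D/1) = ρ/(2(μ−λ)) = 0.002032 hr
Savings = 0.004064 − 0.002032 = 0.002032 hr

Final: 0.002032 hr


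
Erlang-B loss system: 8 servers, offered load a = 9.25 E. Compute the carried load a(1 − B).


B(8,9.25) = 0.301887 (Erlang-B)
Carried load = a(1 − B) = 9.25·(1 − 0.301887) = 9.25·0.698113 = 6.4575 E

Final: 6.4575 Erlangs


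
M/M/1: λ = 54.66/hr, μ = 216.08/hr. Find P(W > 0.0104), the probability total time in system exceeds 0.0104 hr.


W ~ Exponential(μ−λ) for M/M/1.
μ − λ = 216.08 − 54.66 = 161.4200
P(W > t) = e^{−(μ−λ)t} = e^{−1.6788} = 0.186604

Final: 0.186604


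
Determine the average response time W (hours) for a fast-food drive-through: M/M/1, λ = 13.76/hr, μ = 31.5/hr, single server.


W = 1/(μ−λ) = 1/(31.5 − 13.76) = 1/17.74 = 0.05637 hr

Final: 0.05637 hr


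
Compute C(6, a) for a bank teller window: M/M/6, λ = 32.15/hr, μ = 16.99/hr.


a = λ/μ = 1.8923; ρ = a/6 = 0.3154
P₀ = 0.150567 (from M/M/c formula)
C(c,a) = [a^c/(c!(1−ρ))]·P₀ = [45.91193/(720·0.6846)]·0.150567
= 0.09314·0.150567 = 0.014024

Final: 0.014024


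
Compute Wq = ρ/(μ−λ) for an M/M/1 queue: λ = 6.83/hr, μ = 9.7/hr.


ρ = 6.83/9.7 = 0.7041
Wq = ρ/(μ−λ) = 0.7041/(9.7 − 6.83) = 0.7041/2.87 = 0.2453 hr

Final: 0.2453 hr


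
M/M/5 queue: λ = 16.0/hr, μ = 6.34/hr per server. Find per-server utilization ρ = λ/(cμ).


ρ = λ/(cμ) = 16.0/(5·6.34) = 16.0/31.70 = 0.5047

Final: 0.5047


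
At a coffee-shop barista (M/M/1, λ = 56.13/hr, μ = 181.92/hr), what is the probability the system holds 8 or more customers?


ρ = 56.13/181.92 = 0.3085
P(N ≥ n) = ρ^n = 0.3085^8 = 0.00008213

Final: 0.00008213


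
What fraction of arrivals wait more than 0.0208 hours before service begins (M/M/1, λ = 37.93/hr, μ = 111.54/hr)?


ρ = 37.93/111.54 = 0.3401
P(Wq > t) = ρ·e^{−(μ−λ)t} = 0.3401·e^{−1.5311}
= 0.3401·0.216300 = 0.073554

Final: 0.073554


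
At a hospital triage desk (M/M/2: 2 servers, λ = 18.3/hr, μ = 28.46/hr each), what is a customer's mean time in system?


a = 0.6430; ρ = 0.3215; P₀ = 0.513427
Lq = P₀·a^c·ρ/(c!(1−ρ)²) = 0.07413
Wq = Lq/λ = 0.07413/18.3 = 0.004051 hr
W = Wq + 1/μ = 0.004051 + 0.03514 = 0.03919 hr

Final: 0.03919 hr


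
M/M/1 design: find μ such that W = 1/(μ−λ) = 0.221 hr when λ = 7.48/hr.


W = 1/(μ−λ) ⇒ μ − λ = 1/W = 1/0.221 = 4.5249
μ = λ + 1/W = 7.48 + 4.5249 = 12.0049 per hr

Final: 12.0049 /hr


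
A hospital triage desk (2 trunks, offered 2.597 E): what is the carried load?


B(2,2.597) = 0.483872 (Erlang-B)
Carried load = a(1 − B) = 2.597·(1 − 0.483872) = 2.597·0.516128 = 1.3404 E

Final: 1.3404 Erlangs


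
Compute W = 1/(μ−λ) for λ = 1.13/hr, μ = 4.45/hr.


W = 1/(μ−λ) = 1/(4.45 − 1.13) = 1/3.32 = 0.3012 hr

Final: 0.3012 hr


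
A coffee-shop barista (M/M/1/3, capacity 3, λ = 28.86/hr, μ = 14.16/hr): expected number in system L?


ρ = 28.86/14.16 = 2.0381
L = ρ[1 − (K+1)ρ^K + Kρ^(K+1)] / [(1−ρ)(1−ρ^(K+1))]
Numerator: 2.0381·(1 − 4·8.466409 + 3·17.255689) = 38.523680
Denominator: (-1.0381)·(-16.255689) = 16.875609
L = 38.523680/16.875609 = 2.2828

Final: 2.2828


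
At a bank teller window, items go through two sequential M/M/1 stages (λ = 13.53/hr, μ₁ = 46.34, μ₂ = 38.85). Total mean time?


Each node sees arrival rate λ = 13.53/hr (tandem ⇒ throughput preserved).
W₁ = 1/(μ₁−λ) = 1/(46.34−13.53) = 0.03048 hr
W₂ = 1/(μ₂−λ) = 1/(38.85−13.53) = 0.03949 hr
W_total = W₁ + W₂ = 0.03048 + 0.03949 = 0.06997 hr

Final: 0.06997 hr


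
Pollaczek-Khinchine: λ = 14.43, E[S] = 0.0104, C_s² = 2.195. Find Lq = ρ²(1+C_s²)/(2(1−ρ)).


ρ = λ·E[S] = 14.43·0.0104 = 0.1501
Lq = ρ²(1+C_s²)/(2(1−ρ)) = 0.02252·(1+2.195)/(2·0.8499)
= 0.02252·3.1950/1.6999 = 0.04233

Final: 0.04233


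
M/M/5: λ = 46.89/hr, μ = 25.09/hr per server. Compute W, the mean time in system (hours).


a = 1.8689; ρ = 0.3738; P₀ = 0.153497
Lq = P₀·a^c·ρ/(c!(1−ρ)²) = 0.02779
Wq = Lq/λ = 0.02779/46.89 = 0.0005928 hr
W = Wq + 1/μ = 0.0005928 + 0.03986 = 0.04045 hr

Final: 0.04045 hr


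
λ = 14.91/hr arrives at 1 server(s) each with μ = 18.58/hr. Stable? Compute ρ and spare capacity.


Total capacity cμ = 1·18.58 = 18.58/hr
ρ = λ/(cμ) = 14.91/18.58 = 0.8025
Stable ⇔ ρ < 1: YES
Spare capacity = cμ − λ = 18.58 − 14.91 = 3.67/hr

Final: ρ = 0.8025; stable; margin = 3.67/hr


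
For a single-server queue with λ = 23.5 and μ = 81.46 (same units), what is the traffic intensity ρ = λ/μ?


ρ = λ/μ = 23.5/81.46 = 0.2885

Final: 0.2885


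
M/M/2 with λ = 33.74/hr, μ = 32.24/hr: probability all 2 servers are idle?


a = λ/μ = 33.74/32.24 = 1.0465; ρ = a/c = 0.5233
Σ_{k=0}^{1} a^k/k! (terms k=0..1) = 1.00000 + 1.04653 = 2.04653
Tail: a^2/(2!(1−ρ)) = 1.09522/(2·0.4767) = 1.14866
P₀ = 1/(2.04653 + 1.14866) = 1/3.19519 = 0.312971

Final: 0.312971


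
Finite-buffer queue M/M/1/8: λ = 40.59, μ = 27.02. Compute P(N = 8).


ρ = λ/μ = 40.59/27.02 = 1.5022
P_K = (1−ρ)ρ^K/(1−ρ^(K+1)) = (-0.5022·25.934009)/(1 − 38.958602)
= -13.024593/-37.958602 = 0.343126

Final: 0.343126


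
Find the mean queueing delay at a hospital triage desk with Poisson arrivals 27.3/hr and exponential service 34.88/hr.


ρ = 27.3/34.88 = 0.7827
Wq = ρ/(μ−λ) = 0.7827/(34.88 − 27.3) = 0.7827/7.58 = 0.1033 hr

Final: 0.1033 hr


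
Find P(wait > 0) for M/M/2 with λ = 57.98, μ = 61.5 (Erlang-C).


a = λ/μ = 0.9428; ρ = a/2 = 0.4714
P₀ = 0.359266 (from M/M/c formula)
C(c,a) = [a^c/(c!(1−ρ))]·P₀ = [0.88880/(2·0.5286)]·0.359266
= 0.84069·0.359266 = 0.302030

Final: 0.302030


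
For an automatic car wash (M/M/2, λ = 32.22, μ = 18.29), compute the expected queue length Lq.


a = λ/μ = 1.7616; ρ = a/2 = 0.8808
P₀ = 0.063372
Lq = P₀·a^c·ρ / (c!·(1−ρ)²) = 0.063372·3.10330·0.8808/(2·0.01421)
= 6.09660

Final: 6.09660


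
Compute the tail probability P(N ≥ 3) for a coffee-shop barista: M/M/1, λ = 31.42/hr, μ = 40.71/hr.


ρ = 31.42/40.71 = 0.7718
P(N ≥ n) = ρ^n = 0.7718^3 = 0.459743

Final: 0.459743


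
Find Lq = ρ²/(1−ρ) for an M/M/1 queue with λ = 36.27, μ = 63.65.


ρ = 36.27/63.65 = 0.5698
Lq = ρ²/(1−ρ) = 0.3247/0.4302 = 0.7549

Final: 0.7549


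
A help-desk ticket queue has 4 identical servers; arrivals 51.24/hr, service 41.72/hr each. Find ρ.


ρ = λ/(cμ) = 51.24/(4·41.72) = 51.24/166.88 = 0.3070

Final: 0.3070


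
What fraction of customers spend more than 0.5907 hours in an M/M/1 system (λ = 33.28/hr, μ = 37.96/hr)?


W ~ Exponential(μ−λ) for M/M/1.
μ − λ = 37.96 − 33.28 = 4.6800
P(W > t) = e^{−(μ−λ)t} = e^{−2.7645} = 0.063009

Final: 0.063009


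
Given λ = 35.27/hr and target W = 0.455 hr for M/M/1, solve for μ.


W = 1/(μ−λ) ⇒ μ − λ = 1/W = 1/0.455 = 2.1978
μ = λ + 1/W = 35.27 + 2.1978 = 37.4678 per hr

Final: 37.4678 /hr
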